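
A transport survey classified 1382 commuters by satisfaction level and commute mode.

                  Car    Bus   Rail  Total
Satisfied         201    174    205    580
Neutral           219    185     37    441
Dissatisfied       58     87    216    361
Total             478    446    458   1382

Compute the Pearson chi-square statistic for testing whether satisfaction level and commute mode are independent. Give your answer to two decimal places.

Grand total N = 1382.
Expected counts (row total × column total / N):
  Satisfied, Car: 580×478/1382 = 200.608
  Satisfied, Bus: 580×446/1382 = 187.178
  Satisfied, Rail: 580×458/1382 = 192.214
  Neutral, Car: 441×478/1382 = 152.531
  Neutral, Bus: 441×446/1382 = 142.320
  Neutral, Rail: 441×458/1382 = 146.149
  Dissatisfied, Car: 361×478/1382 = 124.861
  Dissatisfied, Bus: 361×446/1382 = 116.502
  Dissatisfied, Rail: 361×458/1382 = 119.637
Contributions (O − E)²/E:
  (201 − 200.608)²/200.608 = 0.0008
  (174 − 187.178)²/187.178 = 0.9278
  (205 − 192.214)²/192.214 = 0.8505
  (219 − 152.531)²/152.531 = 28.9654
  (185 − 142.320)²/142.320 = 12.7992
  (37 − 146.149)²/146.149 = 81.5162
  (58 − 124.861)²/124.861 = 35.8030
  (87 − 116.502)²/116.502 = 7.4708
  (216 − 119.637)²/119.637 = 77.6167
χ² = 0.0008 + 0.9278 + 0.8505 + 28.9654 + 12.7992 + 81.5162 + 35.8030 + 7.4708 + 77.6167 = 245.95

245.95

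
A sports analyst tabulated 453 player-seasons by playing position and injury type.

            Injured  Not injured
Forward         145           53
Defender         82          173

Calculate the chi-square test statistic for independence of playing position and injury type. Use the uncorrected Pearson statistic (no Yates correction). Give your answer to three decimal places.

Row totals: 198, 255. Column totals: 227, 226. Grand total N = 453.
Expected counts (row total × column total / N):
  Forward, Injured: 198×227/453 = 99.218543
  Forward, Not injured: 198×226/453 = 98.781457
  Defender, Injured: 255×227/453 = 127.781457
  Defender, Not injured: 255×226/453 = 127.218543
Contributions (O − E)²/E:
  (145 − 99.218543)²/99.218543 = 21.1245
  (53 − 98.781457)²/98.781457 = 21.2180
  (82 − 127.781457)²/127.781457 = 16.4026
  (173 − 127.218543)²/127.218543 = 16.4751
χ² = 21.1245 + 21.2180 + 16.4026 + 16.4751 = 75.220

75.220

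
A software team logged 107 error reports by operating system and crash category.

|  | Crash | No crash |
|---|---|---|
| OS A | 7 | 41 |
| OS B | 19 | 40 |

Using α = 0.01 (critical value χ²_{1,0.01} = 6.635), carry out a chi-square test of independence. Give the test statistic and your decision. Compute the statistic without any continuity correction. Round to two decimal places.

Row totals: 48, 59. Column totals: 26, 81. Grand total N = 107.
Expected counts (row total × column total / N):
  OS A, Crash: 48×26/107 = 11.664
  OS A, No crash: 48×81/107 = 36.336
  OS B, Crash: 59×26/107 = 14.336
  OS B, No crash: 59×81/107 = 44.664
Contributions (O − E)²/E:
  (7 − 11.664)²/11.664 = 1.8650
  (41 − 36.336)²/36.336 = 0.5987
  (19 − 14.336)²/14.336 = 1.5174
  (40 − 44.664)²/44.664 = 0.4870
χ² = 1.8650 + 0.5987 + 1.5174 + 0.4870 = 4.47
df = (2−1)(2−1) = 1. Since 4.47 < 6.635, fail to reject the null hypothesis of independence at α = 0.01.

4.47; fail to reject H₀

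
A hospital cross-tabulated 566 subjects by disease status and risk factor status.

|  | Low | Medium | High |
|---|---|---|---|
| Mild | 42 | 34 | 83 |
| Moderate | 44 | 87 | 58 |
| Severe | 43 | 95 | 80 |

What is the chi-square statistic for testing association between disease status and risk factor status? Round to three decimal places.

Row totals: 159, 189, 218. Column totals: 129, 216, 221. Grand total N = 566.
Expected counts (row total × column total / N):
  Mild, Low: 159×129/566 = 36.2385
  Mild, Medium: 159×216/566 = 60.6784
  Mild, High: 159×221/566 = 62.0830
  Moderate, Low: 189×129/566 = 43.0760
  Moderate, Medium: 189×216/566 = 72.1272
  Moderate, High: 189×221/566 = 73.7968
  Severe, Low: 218×129/566 = 49.6855
  Severe, Medium: 218×216/566 = 83.1943
  Severe, High: 218×221/566 = 85.1201
Contributions (O − E)²/E:
  (42 − 36.2385)²/36.2385 = 0.9160
  (34 − 60.6784)²/60.6784 = 11.7297
  (83 − 62.0830)²/62.0830 = 7.0474
  (44 − 43.0760)²/43.0760 = 0.0198
  (87 − 72.1272)²/72.1272 = 3.0668
  (58 − 73.7968)²/73.7968 = 3.3814
  (43 − 49.6855)²/49.6855 = 0.8996
  (95 − 83.1943)²/83.1943 = 1.6753
  (80 − 85.1201)²/85.1201 = 0.3080
χ² = 0.9160 + 11.7297 + 7.0474 + 0.0198 + 3.0668 + 3.3814 + 0.8996 + 1.6753 + 0.3080 = 29.044

29.044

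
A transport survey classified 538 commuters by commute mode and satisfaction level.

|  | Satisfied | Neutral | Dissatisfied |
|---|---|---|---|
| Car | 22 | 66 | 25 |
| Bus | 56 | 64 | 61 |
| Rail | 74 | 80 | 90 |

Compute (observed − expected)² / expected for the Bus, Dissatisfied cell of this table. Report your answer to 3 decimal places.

0.054

Row total (Bus) = 181; column total (Dissatisfied) = 176; N = 538.
Expected count E = 181 × 176 / 538 = 59.2119.
Contribution = (O − E)²/E = (61 − 59.2119)² / 59.2119 = 0.054.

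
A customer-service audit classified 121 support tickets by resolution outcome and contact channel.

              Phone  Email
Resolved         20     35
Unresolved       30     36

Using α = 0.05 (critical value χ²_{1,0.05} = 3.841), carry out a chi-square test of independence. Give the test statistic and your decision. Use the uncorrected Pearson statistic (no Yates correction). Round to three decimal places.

Row totals: 55, 66. Column totals: 50, 71. Grand total N = 121.
Expected counts (row total × column total / N):
  Resolved, Phone: 55×50/121 = 22.7273
  Resolved, Email: 55×71/121 = 32.2727
  Unresolved, Phone: 66×50/121 = 27.2727
  Unresolved, Email: 66×71/121 = 38.7273
Contributions (O − E)²/E:
  (20 − 22.7273)²/22.7273 = 0.3273
  (35 − 32.2727)²/32.2727 = 0.2305
  (30 − 27.2727)²/27.2727 = 0.2727
  (36 − 38.7273)²/38.7273 = 0.1921
χ² = 0.3273 + 0.2305 + 0.2727 + 0.1921 = 1.023
df = (2−1)(2−1) = 1. Since 1.023 < 3.841, fail to reject the null hypothesis of independence at α = 0.05.

1.023; fail to reject H₀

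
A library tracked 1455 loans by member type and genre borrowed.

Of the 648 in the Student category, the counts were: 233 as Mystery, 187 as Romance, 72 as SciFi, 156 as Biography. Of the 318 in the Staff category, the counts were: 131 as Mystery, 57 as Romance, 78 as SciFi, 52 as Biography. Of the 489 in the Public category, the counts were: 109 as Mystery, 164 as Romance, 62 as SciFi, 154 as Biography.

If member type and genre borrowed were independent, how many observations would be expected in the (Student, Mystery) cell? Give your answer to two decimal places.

Row total (Student) = 648; column total (Mystery) = 473; grand total N = 1455.
Expected count = (row total × column total) / N = 648 × 473 / 1455 = 210.66.

210.66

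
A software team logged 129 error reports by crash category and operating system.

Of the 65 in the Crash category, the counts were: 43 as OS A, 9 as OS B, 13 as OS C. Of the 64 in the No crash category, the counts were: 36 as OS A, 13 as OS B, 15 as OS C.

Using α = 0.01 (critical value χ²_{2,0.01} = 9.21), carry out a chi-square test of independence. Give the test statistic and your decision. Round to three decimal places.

Row totals: 65, 64. Column totals: 79, 22, 28. Grand total N = 129.
Expected counts (row total × column total / N):
  Crash, OS A: 65×79/129 = 39.8062
  Crash, OS B: 65×22/129 = 11.0853
  Crash, OS C: 65×28/129 = 14.1085
  No crash, OS A: 64×79/129 = 39.1938
  No crash, OS B: 64×22/129 = 10.9147
  No crash, OS C: 64×28/129 = 13.8915
Contributions (O − E)²/E:
  (43 − 39.8062)²/39.8062 = 0.2563
  (9 − 11.0853)²/11.0853 = 0.3923
  (13 − 14.1085)²/14.1085 = 0.0871
  (36 − 39.1938)²/39.1938 = 0.2603
  (13 − 10.9147)²/10.9147 = 0.3984
  (15 − 13.8915)²/13.8915 = 0.0885
χ² = 0.2563 + 0.3923 + 0.0871 + 0.2603 + 0.3984 + 0.0885 = 1.483
df = (2−1)(3−1) = 2. Since 1.483 < 9.21, fail to reject the null hypothesis of independence at α = 0.01.

1.483; fail to reject H₀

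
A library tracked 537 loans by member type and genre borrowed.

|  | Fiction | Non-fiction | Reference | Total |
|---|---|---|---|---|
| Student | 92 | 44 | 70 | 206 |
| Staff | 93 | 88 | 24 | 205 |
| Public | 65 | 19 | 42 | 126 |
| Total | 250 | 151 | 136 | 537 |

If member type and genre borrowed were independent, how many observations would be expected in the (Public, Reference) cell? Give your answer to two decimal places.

Row total (Public) = 126; column total (Reference) = 136; grand total N = 537.
Expected count = (row total × column total) / N = 126 × 136 / 537 = 31.91.

31.91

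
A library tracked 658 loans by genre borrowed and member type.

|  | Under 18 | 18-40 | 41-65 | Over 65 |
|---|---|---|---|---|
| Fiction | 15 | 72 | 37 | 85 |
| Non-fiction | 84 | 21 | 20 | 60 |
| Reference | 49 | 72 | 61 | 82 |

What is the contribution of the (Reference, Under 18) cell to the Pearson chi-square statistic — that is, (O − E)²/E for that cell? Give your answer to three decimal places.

Row total (Reference) = 264; column total (Under 18) = 148; N = 658.
Expected count E = 264 × 148 / 658 = 59.3799.
Contribution = (O − E)²/E = (49 − 59.3799)² / 59.3799 = 1.814.

1.814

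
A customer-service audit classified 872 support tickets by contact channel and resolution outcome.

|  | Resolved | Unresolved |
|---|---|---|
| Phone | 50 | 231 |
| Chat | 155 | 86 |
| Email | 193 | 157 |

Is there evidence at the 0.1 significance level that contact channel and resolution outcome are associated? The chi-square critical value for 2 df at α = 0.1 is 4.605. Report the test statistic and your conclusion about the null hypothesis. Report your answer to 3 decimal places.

134.443; reject H₀

Row totals: 281, 241, 350. Column totals: 398, 474. Grand total N = 872.
Expected counts (row total × column total / N):
  Phone, Resolved: 281×398/872 = 128.2546
  Phone, Unresolved: 281×474/872 = 152.7454
  Chat, Resolved: 241×398/872 = 109.9977
  Chat, Unresolved: 241×474/872 = 131.0023
  Email, Resolved: 350×398/872 = 159.7477
  Email, Unresolved: 350×474/872 = 190.2523
Contributions (O − E)²/E:
  (50 − 128.2546)²/128.2546 = 47.7471
  (231 − 152.7454)²/152.7454 = 40.0914
  (155 − 109.9977)²/109.9977 = 18.4114
  (86 − 131.0023)²/131.0023 = 15.4593
  (193 − 159.7477)²/159.7477 = 6.9216
  (157 − 190.2523)²/190.2523 = 5.8118
χ² = 47.7471 + 40.0914 + 18.4114 + 15.4593 + 6.9216 + 5.8118 = 134.443
df = (3−1)(2−1) = 2. Since 134.443 > 4.605, reject the null hypothesis of independence at α = 0.1.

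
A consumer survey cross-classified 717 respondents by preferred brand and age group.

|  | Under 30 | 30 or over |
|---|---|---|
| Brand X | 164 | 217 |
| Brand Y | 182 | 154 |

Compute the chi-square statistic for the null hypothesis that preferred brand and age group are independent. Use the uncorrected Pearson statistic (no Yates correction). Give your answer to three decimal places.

8.845

Row totals: 381, 336. Column totals: 346, 371. Grand total N = 717.
Expected counts (row total × column total / N):
  Brand X, Under 30: 381×346/717 = 183.8577
  Brand X, 30 or over: 381×371/717 = 197.1423
  Brand Y, Under 30: 336×346/717 = 162.1423
  Brand Y, 30 or over: 336×371/717 = 173.8577
Contributions (O − E)²/E:
  (164 − 183.8577)²/183.8577 = 2.1447
  (217 − 197.1423)²/197.1423 = 2.0002
  (182 − 162.1423)²/162.1423 = 2.4320
  (154 − 173.8577)²/173.8577 = 2.2681
χ² = 2.1447 + 2.0002 + 2.4320 + 2.2681 = 8.845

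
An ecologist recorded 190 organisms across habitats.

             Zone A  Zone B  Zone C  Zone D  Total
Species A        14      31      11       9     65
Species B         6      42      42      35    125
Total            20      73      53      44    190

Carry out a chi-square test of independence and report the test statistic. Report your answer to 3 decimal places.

Grand total N = 190.
Expected counts (row total × column total / N):
  Species A, Zone A: 65×20/190 = 6.8421
  Species A, Zone B: 65×73/190 = 24.9737
  Species A, Zone C: 65×53/190 = 18.1316
  Species A, Zone D: 65×44/190 = 15.0526
  Species B, Zone A: 125×20/190 = 13.1579
  Species B, Zone B: 125×73/190 = 48.0263
  Species B, Zone C: 125×53/190 = 34.8684
  Species B, Zone D: 125×44/190 = 28.9474
Contributions (O − E)²/E:
  (14 − 6.8421)²/6.8421 = 7.4883
  (31 − 24.9737)²/24.9737 = 1.4542
  (11 − 18.1316)²/18.1316 = 2.8050
  (9 − 15.0526)²/15.0526 = 2.4337
  (6 − 13.1579)²/13.1579 = 3.8939
  (42 − 48.0263)²/48.0263 = 0.7562
  (42 − 34.8684)²/34.8684 = 1.4586
  (35 − 28.9474)²/28.9474 = 1.2655
χ² = 7.4883 + 1.4542 + 2.8050 + 2.4337 + 3.8939 + 0.7562 + 1.4586 + 1.2655 = 21.555

21.555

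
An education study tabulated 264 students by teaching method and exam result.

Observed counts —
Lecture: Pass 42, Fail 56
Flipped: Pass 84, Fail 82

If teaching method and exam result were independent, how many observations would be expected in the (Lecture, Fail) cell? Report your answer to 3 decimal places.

Row total (Lecture) = 98; column total (Fail) = 138; grand total N = 264.
Expected count = (row total × column total) / N = 98 × 138 / 264 = 51.227.

51.227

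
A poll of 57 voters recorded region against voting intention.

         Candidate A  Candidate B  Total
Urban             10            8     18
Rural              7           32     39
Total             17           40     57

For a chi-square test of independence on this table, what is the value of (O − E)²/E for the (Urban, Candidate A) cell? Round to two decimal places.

4.00

Row total (Urban) = 18; column total (Candidate A) = 17; N = 57.
Expected count E = 18 × 17 / 57 = 5.368.
Contribution = (O − E)²/E = (10 − 5.368)² / 5.368 = 4.00.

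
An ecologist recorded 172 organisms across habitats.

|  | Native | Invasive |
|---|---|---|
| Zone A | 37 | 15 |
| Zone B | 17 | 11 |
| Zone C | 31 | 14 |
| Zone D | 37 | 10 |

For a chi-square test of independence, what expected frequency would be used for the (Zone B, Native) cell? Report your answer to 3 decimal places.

Row total (Zone B) = 28; column total (Native) = 122; grand total N = 172.
Expected count = (row total × column total) / N = 28 × 122 / 172 = 19.860.

19.860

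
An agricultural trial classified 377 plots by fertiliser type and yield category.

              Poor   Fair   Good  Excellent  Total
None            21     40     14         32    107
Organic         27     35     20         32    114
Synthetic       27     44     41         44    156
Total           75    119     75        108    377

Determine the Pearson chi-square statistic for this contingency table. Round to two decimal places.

Grand total N = 377.
Expected counts (row total × column total / N):
  None, Poor: 107×75/377 = 21.286
  None, Fair: 107×119/377 = 33.775
  None, Good: 107×75/377 = 21.286
  None, Excellent: 107×108/377 = 30.653
  Organic, Poor: 114×75/377 = 22.679
  Organic, Fair: 114×119/377 = 35.984
  Organic, Good: 114×75/377 = 22.679
  Organic, Excellent: 114×108/377 = 32.658
  Synthetic, Poor: 156×75/377 = 31.034
  Synthetic, Fair: 156×119/377 = 49.241
  Synthetic, Good: 156×75/377 = 31.034
  Synthetic, Excellent: 156×108/377 = 44.690
Contributions (O − E)²/E:
  (21 − 21.286)²/21.286 = 0.0038
  (40 − 33.775)²/33.775 = 1.1473
  (14 − 21.286)²/21.286 = 2.4939
  (32 − 30.653)²/30.653 = 0.0592
  (27 − 22.679)²/22.679 = 0.8233
  (35 − 35.984)²/35.984 = 0.0269
  (20 − 22.679)²/22.679 = 0.3165
  (32 − 32.658)²/32.658 = 0.0133
  (27 − 31.034)²/31.034 = 0.5244
  (44 − 49.241)²/49.241 = 0.5578
  (41 − 31.034)²/31.034 = 3.2004
  (44 − 44.690)²/44.690 = 0.0107
χ² = 0.0038 + 1.1473 + 2.4939 + 0.0592 + 0.8233 + 0.0269 + 0.3165 + 0.0133 + 0.5244 + 0.5578 + 3.2004 + 0.0107 = 9.18

9.18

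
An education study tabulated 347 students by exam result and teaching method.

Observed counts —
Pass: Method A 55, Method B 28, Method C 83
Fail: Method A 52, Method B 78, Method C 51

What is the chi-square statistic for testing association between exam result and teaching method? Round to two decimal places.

Row totals: 166, 181. Column totals: 107, 106, 134. Grand total N = 347.
Expected counts (row total × column total / N):
  Pass, Method A: 166×107/347 = 51.187
  Pass, Method B: 166×106/347 = 50.709
  Pass, Method C: 166×134/347 = 64.104
  Fail, Method A: 181×107/347 = 55.813
  Fail, Method B: 181×106/347 = 55.291
  Fail, Method C: 181×134/347 = 69.896
Contributions (O − E)²/E:
  (55 − 51.187)²/51.187 = 0.2840
  (28 − 50.709)²/50.709 = 10.1698
  (83 − 64.104)²/64.104 = 5.5700
  (52 − 55.813)²/55.813 = 0.2605
  (78 − 55.291)²/55.291 = 9.3270
  (51 − 69.896)²/69.896 = 5.1084
χ² = 0.2840 + 10.1698 + 5.5700 + 0.2605 + 9.3270 + 5.1084 = 30.72

30.72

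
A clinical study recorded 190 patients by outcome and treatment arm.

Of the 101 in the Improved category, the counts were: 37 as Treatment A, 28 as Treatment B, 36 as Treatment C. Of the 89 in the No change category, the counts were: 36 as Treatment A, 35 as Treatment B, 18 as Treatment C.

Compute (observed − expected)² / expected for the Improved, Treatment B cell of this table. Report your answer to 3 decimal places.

Row total (Improved) = 101; column total (Treatment B) = 63; N = 190.
Expected count E = 101 × 63 / 190 = 33.4895.
Contribution = (O − E)²/E = (28 − 33.4895)² / 33.4895 = 0.900.

0.900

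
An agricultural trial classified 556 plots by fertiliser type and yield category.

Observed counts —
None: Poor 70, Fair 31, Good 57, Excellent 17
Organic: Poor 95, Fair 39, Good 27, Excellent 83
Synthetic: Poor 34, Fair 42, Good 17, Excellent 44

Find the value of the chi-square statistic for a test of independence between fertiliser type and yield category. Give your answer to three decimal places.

71.491

Row totals: 175, 244, 137. Column totals: 199, 112, 101, 144. Grand total N = 556.
Expected counts (row total × column total / N):
  None, Poor: 175×199/556 = 62.6349
  None, Fair: 175×112/556 = 35.2518
  None, Good: 175×101/556 = 31.7896
  None, Excellent: 175×144/556 = 45.3237
  Organic, Poor: 244×199/556 = 87.3309
  Organic, Fair: 244×112/556 = 49.1511
  Organic, Good: 244×101/556 = 44.3237
  Organic, Excellent: 244×144/556 = 63.1942
  Synthetic, Poor: 137×199/556 = 49.0342
  Synthetic, Fair: 137×112/556 = 27.5971
  Synthetic, Good: 137×101/556 = 24.8867
  Synthetic, Excellent: 137×144/556 = 35.4820
Contributions (O − E)²/E:
  (70 − 62.6349)²/62.6349 = 0.8660
  (31 − 35.2518)²/35.2518 = 0.5128
  (57 − 31.7896)²/31.7896 = 19.9928
  (17 − 45.3237)²/45.3237 = 17.7001
  (95 − 87.3309)²/87.3309 = 0.6735
  (39 − 49.1511)²/49.1511 = 2.0965
  (27 − 44.3237)²/44.3237 = 6.7709
  (83 − 63.1942)²/63.1942 = 6.2074
  (34 − 49.0342)²/49.0342 = 4.6096
  (42 − 27.5971)²/27.5971 = 7.5169
  (17 − 24.8867)²/24.8867 = 2.4993
  (44 − 35.4820)²/35.4820 = 2.0449
χ² = 0.8660 + 0.5128 + 19.9928 + 17.7001 + 0.6735 + 2.0965 + 6.7709 + 6.2074 + 4.6096 + 7.5169 + 2.4993 + 2.0449 = 71.491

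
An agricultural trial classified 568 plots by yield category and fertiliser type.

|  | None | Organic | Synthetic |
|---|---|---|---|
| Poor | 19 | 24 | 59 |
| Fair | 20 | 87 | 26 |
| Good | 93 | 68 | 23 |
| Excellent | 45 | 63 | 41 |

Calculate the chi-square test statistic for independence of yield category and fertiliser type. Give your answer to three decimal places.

Row totals: 102, 133, 184, 149. Column totals: 177, 242, 149. Grand total N = 568.
Expected counts (row total × column total / N):
  Poor, None: 102×177/568 = 31.7852
  Poor, Organic: 102×242/568 = 43.4577
  Poor, Synthetic: 102×149/568 = 26.7570
  Fair, None: 133×177/568 = 41.4454
  Fair, Organic: 133×242/568 = 56.6655
  Fair, Synthetic: 133×149/568 = 34.8891
  Good, None: 184×177/568 = 57.3380
  Good, Organic: 184×242/568 = 78.3944
  Good, Synthetic: 184×149/568 = 48.2676
  Excellent, None: 149×177/568 = 46.4313
  Excellent, Organic: 149×242/568 = 63.4824
  Excellent, Synthetic: 149×149/568 = 39.0863
Contributions (O − E)²/E:
  (19 − 31.7852)²/31.7852 = 5.1427
  (24 − 43.4577)²/43.4577 = 8.7120
  (59 − 26.7570)²/26.7570 = 38.8538
  (20 − 41.4454)²/41.4454 = 11.0967
  (87 − 56.6655)²/56.6655 = 16.2388
  (26 − 34.8891)²/34.8891 = 2.2648
  (93 − 57.3380)²/57.3380 = 22.1804
  (68 − 78.3944)²/78.3944 = 1.3782
  (23 − 48.2676)²/48.2676 = 13.2273
  (45 − 46.4313)²/46.4313 = 0.0441
  (63 − 63.4824)²/63.4824 = 0.0037
  (41 − 39.0863)²/39.0863 = 0.0937
χ² = 5.1427 + 8.7120 + 38.8538 + 11.0967 + 16.2388 + 2.2648 + 22.1804 + 1.3782 + 13.2273 + 0.0441 + 0.0037 + 0.0937 = 119.236

119.236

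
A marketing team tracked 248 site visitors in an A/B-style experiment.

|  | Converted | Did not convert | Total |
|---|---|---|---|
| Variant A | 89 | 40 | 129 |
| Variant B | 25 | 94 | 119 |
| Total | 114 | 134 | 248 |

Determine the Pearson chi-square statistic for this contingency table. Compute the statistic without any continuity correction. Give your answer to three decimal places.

Grand total N = 248.
Expected counts (row total × column total / N):
  Variant A, Converted: 129×114/248 = 59.2984
  Variant A, Did not convert: 129×134/248 = 69.7016
  Variant B, Converted: 119×114/248 = 54.7016
  Variant B, Did not convert: 119×134/248 = 64.2984
Contributions (O − E)²/E:
  (89 − 59.2984)²/59.2984 = 14.8770
  (40 − 69.7016)²/69.7016 = 12.6566
  (25 − 54.7016)²/54.7016 = 16.1272
  (94 − 64.2984)²/64.2984 = 13.7202
χ² = 14.8770 + 12.6566 + 16.1272 + 13.7202 = 57.381

57.381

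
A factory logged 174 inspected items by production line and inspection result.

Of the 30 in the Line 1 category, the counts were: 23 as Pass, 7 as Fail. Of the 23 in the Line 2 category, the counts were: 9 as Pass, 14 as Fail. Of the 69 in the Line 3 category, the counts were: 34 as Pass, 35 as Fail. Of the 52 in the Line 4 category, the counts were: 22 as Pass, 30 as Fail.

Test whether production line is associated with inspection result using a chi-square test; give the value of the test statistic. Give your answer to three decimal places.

10.844

Row totals: 30, 23, 69, 52. Column totals: 88, 86. Grand total N = 174.
Expected counts (row total × column total / N):
  Line 1, Pass: 30×88/174 = 15.1724
  Line 1, Fail: 30×86/174 = 14.8276
  Line 2, Pass: 23×88/174 = 11.6322
  Line 2, Fail: 23×86/174 = 11.3678
  Line 3, Pass: 69×88/174 = 34.8966
  Line 3, Fail: 69×86/174 = 34.1034
  Line 4, Pass: 52×88/174 = 26.2989
  Line 4, Fail: 52×86/174 = 25.7011
Contributions (O − E)²/E:
  (23 − 15.1724)²/15.1724 = 4.0383
  (7 − 14.8276)²/14.8276 = 4.1322
  (9 − 11.6322)²/11.6322 = 0.5956
  (14 − 11.3678)²/11.3678 = 0.6095
  (34 − 34.8966)²/34.8966 = 0.0230
  (35 − 34.1034)²/34.1034 = 0.0236
  (22 − 26.2989)²/26.2989 = 0.7027
  (30 − 25.7011)²/25.7011 = 0.7191
χ² = 4.0383 + 4.1322 + 0.5956 + 0.6095 + 0.0230 + 0.0236 + 0.7027 + 0.7191 = 10.844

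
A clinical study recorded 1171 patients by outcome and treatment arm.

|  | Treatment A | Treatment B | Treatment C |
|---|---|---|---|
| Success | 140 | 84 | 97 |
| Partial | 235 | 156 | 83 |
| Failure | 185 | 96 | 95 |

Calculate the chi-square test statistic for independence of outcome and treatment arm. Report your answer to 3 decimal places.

Row totals: 321, 474, 376. Column totals: 560, 336, 275. Grand total N = 1171.
Expected counts (row total × column total / N):
  Success, Treatment A: 321×560/1171 = 153.5098
  Success, Treatment B: 321×336/1171 = 92.1059
  Success, Treatment C: 321×275/1171 = 75.3843
  Partial, Treatment A: 474×560/1171 = 226.6781
  Partial, Treatment B: 474×336/1171 = 136.0068
  Partial, Treatment C: 474×275/1171 = 111.3151
  Failure, Treatment A: 376×560/1171 = 179.8121
  Failure, Treatment B: 376×336/1171 = 107.8873
  Failure, Treatment C: 376×275/1171 = 88.3006
Contributions (O − E)²/E:
  (140 − 153.5098)²/153.5098 = 1.1889
  (84 − 92.1059)²/92.1059 = 0.7134
  (97 − 75.3843)²/75.3843 = 6.1981
  (235 − 226.6781)²/226.6781 = 0.3055
  (156 − 136.0068)²/136.0068 = 2.9390
  (83 − 111.3151)²/111.3151 = 7.2025
  (185 − 179.8121)²/179.8121 = 0.1497
  (96 − 107.8873)²/107.8873 = 1.3098
  (95 − 88.3006)²/88.3006 = 0.5083
χ² = 1.1889 + 0.7134 + 6.1981 + 0.3055 + 2.9390 + 7.2025 + 0.1497 + 1.3098 + 0.5083 = 20.515

20.515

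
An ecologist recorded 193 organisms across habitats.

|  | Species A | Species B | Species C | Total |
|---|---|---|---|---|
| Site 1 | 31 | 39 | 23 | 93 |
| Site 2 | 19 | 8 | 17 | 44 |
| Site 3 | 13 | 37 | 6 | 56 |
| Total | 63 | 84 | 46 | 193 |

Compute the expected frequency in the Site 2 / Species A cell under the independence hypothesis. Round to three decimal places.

Row total (Site 2) = 44; column total (Species A) = 63; grand total N = 193.
Expected count = (row total × column total) / N = 44 × 63 / 193 = 14.363.

14.363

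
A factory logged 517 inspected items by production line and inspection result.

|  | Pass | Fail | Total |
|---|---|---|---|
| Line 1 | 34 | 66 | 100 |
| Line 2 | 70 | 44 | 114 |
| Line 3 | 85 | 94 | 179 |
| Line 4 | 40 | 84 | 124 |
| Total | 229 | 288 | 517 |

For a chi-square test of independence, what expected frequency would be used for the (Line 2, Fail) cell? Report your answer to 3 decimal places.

Row total (Line 2) = 114; column total (Fail) = 288; grand total N = 517.
Expected count = (row total × column total) / N = 114 × 288 / 517 = 63.505.

63.505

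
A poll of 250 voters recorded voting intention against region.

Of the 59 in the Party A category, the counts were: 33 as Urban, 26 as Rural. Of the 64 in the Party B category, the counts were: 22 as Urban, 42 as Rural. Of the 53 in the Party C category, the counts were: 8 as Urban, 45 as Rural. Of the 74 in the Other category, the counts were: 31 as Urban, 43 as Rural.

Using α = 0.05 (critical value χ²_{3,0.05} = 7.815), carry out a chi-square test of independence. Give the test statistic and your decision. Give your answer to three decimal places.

Row totals: 59, 64, 53, 74. Column totals: 94, 156. Grand total N = 250.
Expected counts (row total × column total / N):
  Party A, Urban: 59×94/250 = 22.1840
  Party A, Rural: 59×156/250 = 36.8160
  Party B, Urban: 64×94/250 = 24.0640
  Party B, Rural: 64×156/250 = 39.9360
  Party C, Urban: 53×94/250 = 19.9280
  Party C, Rural: 53×156/250 = 33.0720
  Other, Urban: 74×94/250 = 27.8240
  Other, Rural: 74×156/250 = 46.1760
Contributions (O − E)²/E:
  (33 − 22.1840)²/22.1840 = 5.2734
  (26 − 36.8160)²/36.8160 = 3.1776
  (22 − 24.0640)²/24.0640 = 0.1770
  (42 − 39.9360)²/39.9360 = 0.1067
  (8 − 19.9280)²/19.9280 = 7.1396
  (45 − 33.0720)²/33.0720 = 4.3020
  (31 − 27.8240)²/27.8240 = 0.3625
  (43 − 46.1760)²/46.1760 = 0.2184
χ² = 5.2734 + 3.1776 + 0.1770 + 0.1067 + 7.1396 + 4.3020 + 0.3625 + 0.2184 = 20.757
df = (4−1)(2−1) = 3. Since 20.757 > 7.815, reject the null hypothesis of independence at α = 0.05.

20.757; reject H₀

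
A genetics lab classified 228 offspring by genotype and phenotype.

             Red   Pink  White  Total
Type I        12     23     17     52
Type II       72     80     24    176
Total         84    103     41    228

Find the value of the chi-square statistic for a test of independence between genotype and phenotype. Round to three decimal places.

11.584

Grand total N = 228.
Expected counts (row total × column total / N):
  Type I, Red: 52×84/228 = 19.1579
  Type I, Pink: 52×103/228 = 23.4912
  Type I, White: 52×41/228 = 9.3509
  Type II, Red: 176×84/228 = 64.8421
  Type II, Pink: 176×103/228 = 79.5088
  Type II, White: 176×41/228 = 31.6491
Contributions (O − E)²/E:
  (12 − 19.1579)²/19.1579 = 2.6744
  (23 − 23.4912)²/23.4912 = 0.0103
  (17 − 9.3509)²/9.3509 = 6.2570
  (72 − 64.8421)²/64.8421 = 0.7902
  (80 − 79.5088)²/79.5088 = 0.0030
  (24 − 31.6491)²/31.6491 = 1.8487
χ² = 2.6744 + 0.0103 + 6.2570 + 0.7902 + 0.0030 + 1.8487 = 11.584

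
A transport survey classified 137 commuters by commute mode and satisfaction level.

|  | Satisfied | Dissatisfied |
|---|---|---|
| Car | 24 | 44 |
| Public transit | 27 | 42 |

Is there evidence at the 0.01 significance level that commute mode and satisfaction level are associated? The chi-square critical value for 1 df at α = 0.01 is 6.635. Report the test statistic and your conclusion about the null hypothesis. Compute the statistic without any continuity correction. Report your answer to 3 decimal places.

Row totals: 68, 69. Column totals: 51, 86. Grand total N = 137.
Expected counts (row total × column total / N):
  Car, Satisfied: 68×51/137 = 25.3139
  Car, Dissatisfied: 68×86/137 = 42.6861
  Public transit, Satisfied: 69×51/137 = 25.6861
  Public transit, Dissatisfied: 69×86/137 = 43.3139
Contributions (O − E)²/E:
  (24 − 25.3139)²/25.3139 = 0.0682
  (44 − 42.6861)²/42.6861 = 0.0404
  (27 − 25.6861)²/25.6861 = 0.0672
  (42 − 43.3139)²/43.3139 = 0.0399
χ² = 0.0682 + 0.0404 + 0.0672 + 0.0399 = 0.216
df = (2−1)(2−1) = 1. Since 0.216 < 6.635, fail to reject the null hypothesis of independence at α = 0.01.

0.216; fail to reject H₀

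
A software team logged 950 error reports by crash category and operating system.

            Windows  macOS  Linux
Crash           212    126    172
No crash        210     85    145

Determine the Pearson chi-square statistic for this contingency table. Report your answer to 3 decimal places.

Row totals: 510, 440. Column totals: 422, 211, 317. Grand total N = 950.
Expected counts (row total × column total / N):
  Crash, Windows: 510×422/950 = 226.5474
  Crash, macOS: 510×211/950 = 113.2737
  Crash, Linux: 510×317/950 = 170.1789
  No crash, Windows: 440×422/950 = 195.4526
  No crash, macOS: 440×211/950 = 97.7263
  No crash, Linux: 440×317/950 = 146.8211
Contributions (O − E)²/E:
  (212 − 226.5474)²/226.5474 = 0.9341
  (126 − 113.2737)²/113.2737 = 1.4298
  (172 − 170.1789)²/170.1789 = 0.0195
  (210 − 195.4526)²/195.4526 = 1.0828
  (85 − 97.7263)²/97.7263 = 1.6573
  (145 − 146.8211)²/146.8211 = 0.0226
χ² = 0.9341 + 1.4298 + 0.0195 + 1.0828 + 1.6573 + 0.0226 = 5.146

5.146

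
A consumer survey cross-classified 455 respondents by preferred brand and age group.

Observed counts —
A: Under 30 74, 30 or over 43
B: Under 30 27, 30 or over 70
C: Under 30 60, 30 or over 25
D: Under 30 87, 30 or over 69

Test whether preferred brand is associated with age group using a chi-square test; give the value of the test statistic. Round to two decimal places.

40.40

Row totals: 117, 97, 85, 156. Column totals: 248, 207. Grand total N = 455.
Expected counts (row total × column total / N):
  A, Under 30: 117×248/455 = 63.771
  A, 30 or over: 117×207/455 = 53.229
  B, Under 30: 97×248/455 = 52.870
  B, 30 or over: 97×207/455 = 44.130
  C, Under 30: 85×248/455 = 46.330
  C, 30 or over: 85×207/455 = 38.670
  D, Under 30: 156×248/455 = 85.029
  D, 30 or over: 156×207/455 = 70.971
Contributions (O − E)²/E:
  (74 − 63.771)²/63.771 = 1.6408
  (43 − 53.229)²/53.229 = 1.9657
  (27 − 52.870)²/52.870 = 12.6585
  (70 − 44.130)²/44.130 = 15.1656
  (60 − 46.330)²/46.330 = 4.0334
  (25 − 38.670)²/38.670 = 4.8324
  (87 − 85.029)²/85.029 = 0.0457
  (69 − 70.971)²/70.971 = 0.0547
χ² = 1.6408 + 1.9657 + 12.6585 + 15.1656 + 4.0334 + 4.8324 + 0.0457 + 0.0547 = 40.40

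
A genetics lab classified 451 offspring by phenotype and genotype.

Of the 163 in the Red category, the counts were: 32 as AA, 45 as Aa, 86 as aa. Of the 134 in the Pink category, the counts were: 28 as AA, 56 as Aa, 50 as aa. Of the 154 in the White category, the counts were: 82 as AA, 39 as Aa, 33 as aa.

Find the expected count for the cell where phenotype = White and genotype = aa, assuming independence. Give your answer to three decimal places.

57.707

Row total (White) = 154; column total (aa) = 169; grand total N = 451.
Expected count = (row total × column total) / N = 154 × 169 / 451 = 57.707.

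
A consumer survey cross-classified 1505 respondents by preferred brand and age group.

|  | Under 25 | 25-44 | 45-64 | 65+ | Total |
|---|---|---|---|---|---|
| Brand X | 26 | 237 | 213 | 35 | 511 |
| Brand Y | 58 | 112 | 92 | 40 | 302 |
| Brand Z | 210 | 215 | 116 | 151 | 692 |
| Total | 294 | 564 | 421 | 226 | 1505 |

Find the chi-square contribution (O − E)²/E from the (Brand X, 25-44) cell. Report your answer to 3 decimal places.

10.812

Row total (Brand X) = 511; column total (25-44) = 564; N = 1505.
Expected count E = 511 × 564 / 1505 = 191.4977.
Contribution = (O − E)²/E = (237 − 191.4977)² / 191.4977 = 10.812.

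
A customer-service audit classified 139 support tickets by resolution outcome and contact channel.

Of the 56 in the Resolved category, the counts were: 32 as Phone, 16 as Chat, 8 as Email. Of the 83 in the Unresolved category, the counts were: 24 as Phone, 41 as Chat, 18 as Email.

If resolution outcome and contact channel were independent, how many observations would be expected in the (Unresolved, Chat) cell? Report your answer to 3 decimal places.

34.036

Row total (Unresolved) = 83; column total (Chat) = 57; grand total N = 139.
Expected count = (row total × column total) / N = 83 × 57 / 139 = 34.036.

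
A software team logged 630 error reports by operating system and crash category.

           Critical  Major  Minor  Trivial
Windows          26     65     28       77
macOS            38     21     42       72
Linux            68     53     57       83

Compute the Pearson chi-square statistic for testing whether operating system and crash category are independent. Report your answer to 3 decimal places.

36.253

Row totals: 196, 173, 261. Column totals: 132, 139, 127, 232. Grand total N = 630.
Expected counts (row total × column total / N):
  Windows, Critical: 196×132/630 = 41.0667
  Windows, Major: 196×139/630 = 43.2444
  Windows, Minor: 196×127/630 = 39.5111
  Windows, Trivial: 196×232/630 = 72.1778
  macOS, Critical: 173×132/630 = 36.2476
  macOS, Major: 173×139/630 = 38.1698
  macOS, Minor: 173×127/630 = 34.8746
  macOS, Trivial: 173×232/630 = 63.7079
  Linux, Critical: 261×132/630 = 54.6857
  Linux, Major: 261×139/630 = 57.5857
  Linux, Minor: 261×127/630 = 52.6143
  Linux, Trivial: 261×232/630 = 96.1143
Contributions (O − E)²/E:
  (26 − 41.0667)²/41.0667 = 5.5277
  (65 − 43.2444)²/43.2444 = 10.9449
  (28 − 39.5111)²/39.5111 = 3.3536
  (77 − 72.1778)²/72.1778 = 0.3222
  (38 − 36.2476)²/36.2476 = 0.0847
  (21 − 38.1698)²/38.1698 = 7.7234
  (42 − 34.8746)²/34.8746 = 1.4558
  (72 − 63.7079)²/63.7079 = 1.0793
  (68 − 54.6857)²/54.6857 = 3.2416
  (53 − 57.5857)²/57.5857 = 0.3652
  (57 − 52.6143)²/52.6143 = 0.3656
  (83 − 96.1143)²/96.1143 = 1.7894
χ² = 5.5277 + 10.9449 + 3.3536 + 0.3222 + 0.0847 + 7.7234 + 1.4558 + 1.0793 + 3.2416 + 0.3652 + 0.3656 + 1.7894 = 36.253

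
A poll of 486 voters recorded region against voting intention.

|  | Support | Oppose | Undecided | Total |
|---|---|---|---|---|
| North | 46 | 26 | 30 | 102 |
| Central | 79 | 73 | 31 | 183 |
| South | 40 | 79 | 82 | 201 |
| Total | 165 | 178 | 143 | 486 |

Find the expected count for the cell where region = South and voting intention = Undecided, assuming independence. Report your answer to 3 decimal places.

59.142

Row total (South) = 201; column total (Undecided) = 143; grand total N = 486.
Expected count = (row total × column total) / N = 201 × 143 / 486 = 59.142.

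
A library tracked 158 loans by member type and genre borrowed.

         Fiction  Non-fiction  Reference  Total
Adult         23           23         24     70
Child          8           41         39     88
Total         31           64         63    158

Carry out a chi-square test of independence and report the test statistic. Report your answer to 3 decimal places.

Grand total N = 158.
Expected counts (row total × column total / N):
  Adult, Fiction: 70×31/158 = 13.7342
  Adult, Non-fiction: 70×64/158 = 28.3544
  Adult, Reference: 70×63/158 = 27.9114
  Child, Fiction: 88×31/158 = 17.2658
  Child, Non-fiction: 88×64/158 = 35.6456
  Child, Reference: 88×63/158 = 35.0886
Contributions (O − E)²/E:
  (23 − 13.7342)²/13.7342 = 6.2512
  (23 − 28.3544)²/28.3544 = 1.0111
  (24 − 27.9114)²/27.9114 = 0.5481
  (8 − 17.2658)²/17.2658 = 4.9725
  (41 − 35.6456)²/35.6456 = 0.8043
  (39 − 35.0886)²/35.0886 = 0.4360
χ² = 6.2512 + 1.0111 + 0.5481 + 4.9725 + 0.8043 + 0.4360 = 14.023

14.023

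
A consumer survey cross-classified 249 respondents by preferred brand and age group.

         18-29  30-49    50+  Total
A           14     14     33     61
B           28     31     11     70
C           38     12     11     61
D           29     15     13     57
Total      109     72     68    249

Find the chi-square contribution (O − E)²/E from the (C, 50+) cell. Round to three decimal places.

Row total (C) = 61; column total (50+) = 68; N = 249.
Expected count E = 61 × 68 / 249 = 16.65863.
Contribution = (O − E)²/E = (11 − 16.65863)² / 16.65863 = 1.922.

1.922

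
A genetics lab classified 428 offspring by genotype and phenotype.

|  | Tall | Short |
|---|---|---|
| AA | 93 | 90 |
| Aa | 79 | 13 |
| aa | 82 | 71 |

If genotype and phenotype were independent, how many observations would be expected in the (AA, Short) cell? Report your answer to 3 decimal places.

74.397

Row total (AA) = 183; column total (Short) = 174; grand total N = 428.
Expected count = (row total × column total) / N = 183 × 174 / 428 = 74.397.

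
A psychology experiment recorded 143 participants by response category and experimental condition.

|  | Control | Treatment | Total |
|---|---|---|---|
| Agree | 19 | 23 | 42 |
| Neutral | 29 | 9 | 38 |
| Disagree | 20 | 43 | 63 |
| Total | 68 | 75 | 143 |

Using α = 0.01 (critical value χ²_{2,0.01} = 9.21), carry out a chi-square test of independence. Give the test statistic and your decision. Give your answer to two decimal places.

Grand total N = 143.
Expected counts (row total × column total / N):
  Agree, Control: 42×68/143 = 19.972
  Agree, Treatment: 42×75/143 = 22.028
  Neutral, Control: 38×68/143 = 18.070
  Neutral, Treatment: 38×75/143 = 19.930
  Disagree, Control: 63×68/143 = 29.958
  Disagree, Treatment: 63×75/143 = 33.042
Contributions (O − E)²/E:
  (19 − 19.972)²/19.972 = 0.0473
  (23 − 22.028)²/22.028 = 0.0429
  (29 − 18.070)²/18.070 = 6.6112
  (9 − 19.930)²/19.930 = 5.9942
  (20 − 29.958)²/29.958 = 3.3100
  (43 − 33.042)²/33.042 = 3.0011
χ² = 0.0473 + 0.0429 + 6.6112 + 5.9942 + 3.3100 + 3.0011 = 19.01
df = (3−1)(2−1) = 2. Since 19.01 > 9.21, reject the null hypothesis of independence at α = 0.01.

19.01; reject H₀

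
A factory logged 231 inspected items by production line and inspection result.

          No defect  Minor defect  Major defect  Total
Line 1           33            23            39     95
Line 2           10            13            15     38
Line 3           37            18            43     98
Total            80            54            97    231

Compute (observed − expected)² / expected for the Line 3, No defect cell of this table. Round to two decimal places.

Row total (Line 3) = 98; column total (No defect) = 80; N = 231.
Expected count E = 98 × 80 / 231 = 33.939.
Contribution = (O − E)²/E = (37 − 33.939)² / 33.939 = 0.28.

0.28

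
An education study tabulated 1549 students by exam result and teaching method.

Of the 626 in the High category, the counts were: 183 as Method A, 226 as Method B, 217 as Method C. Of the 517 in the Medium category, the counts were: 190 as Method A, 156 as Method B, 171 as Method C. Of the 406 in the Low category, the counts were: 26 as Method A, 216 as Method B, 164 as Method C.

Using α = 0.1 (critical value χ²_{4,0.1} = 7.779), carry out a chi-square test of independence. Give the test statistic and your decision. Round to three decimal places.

Row totals: 626, 517, 406. Column totals: 399, 598, 552. Grand total N = 1549.
Expected counts (row total × column total / N):
  High, Method A: 626×399/1549 = 161.2485
  High, Method B: 626×598/1549 = 241.6708
  High, Method C: 626×552/1549 = 223.0807
  Medium, Method A: 517×399/1549 = 133.1717
  Medium, Method B: 517×598/1549 = 199.5907
  Medium, Method C: 517×552/1549 = 184.2376
  Low, Method A: 406×399/1549 = 104.5797
  Low, Method B: 406×598/1549 = 156.7385
  Low, Method C: 406×552/1549 = 144.6817
Contributions (O − E)²/E:
  (183 − 161.2485)²/161.2485 = 2.9342
  (226 − 241.6708)²/241.6708 = 1.0162
  (217 − 223.0807)²/223.0807 = 0.1657
  (190 − 133.1717)²/133.1717 = 24.2503
  (156 − 199.5907)²/199.5907 = 9.5202
  (171 − 184.2376)²/184.2376 = 0.9511
  (26 − 104.5797)²/104.5797 = 59.0437
  (216 − 156.7385)²/156.7385 = 22.4063
  (164 − 144.6817)²/144.6817 = 2.5794
χ² = 2.9342 + 1.0162 + 0.1657 + 24.2503 + 9.5202 + 0.9511 + 59.0437 + 22.4063 + 2.5794 = 122.867
df = (3−1)(3−1) = 4. Since 122.867 > 7.779, reject the null hypothesis of independence at α = 0.1.

122.867; reject H₀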